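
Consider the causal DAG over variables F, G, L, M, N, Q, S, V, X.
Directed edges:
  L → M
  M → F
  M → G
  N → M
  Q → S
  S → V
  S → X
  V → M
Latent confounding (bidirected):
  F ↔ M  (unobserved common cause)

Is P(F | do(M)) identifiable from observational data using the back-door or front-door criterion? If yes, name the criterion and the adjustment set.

P(F|do(M)): not identifiable (no BD/FD set).

desc(M)\{M}={F,G}; candidates ⊆ {L,N,Q,S,V,X}.
M↔F: latent back-door arc(s) into M.
size 0: {}; under {} M still reaches {F,L,N,Q,S,V,X} ∋ F.
size 1: {L}, {N}, {Q} …(+3); under {L} M still reaches {F,N,Q,S,V,X} ∋ F.
size 2: {L,N}, {L,Q}, {L,S} …(+12); under {L,N} M still reaches {F,Q,S,V,X} ∋ F.
M↔F cannot be blocked by any observed set — no back-door set.
No mediator lies on a directed M→…→F path.
Neither criterion identifies P(F|do(M)) in this graph.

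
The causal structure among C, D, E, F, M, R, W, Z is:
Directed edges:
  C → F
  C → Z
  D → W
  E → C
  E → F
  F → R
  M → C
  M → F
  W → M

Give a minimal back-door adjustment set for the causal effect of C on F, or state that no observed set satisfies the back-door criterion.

desc(C)\{C}={F,R,Z}; candidates ⊆ {D,E,M,W}.
size 0: {}; under {} C still reaches {D,E,F,M,R,W} ∋ F.
size 1: {D}, {E}, {M} …(+1); under {D} C still reaches {E,F,M,R,W} ∋ F.
{E,M}: C⊥F given {E,M} in G with C→· removed — back-door holds.

C→F: minimal back-door set {E, M}.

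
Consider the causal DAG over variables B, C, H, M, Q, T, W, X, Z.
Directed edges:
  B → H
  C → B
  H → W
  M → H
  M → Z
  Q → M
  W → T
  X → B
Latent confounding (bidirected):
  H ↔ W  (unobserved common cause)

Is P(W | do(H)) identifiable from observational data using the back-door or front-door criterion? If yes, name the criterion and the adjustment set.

desc(H)\{H}={T,W}; candidates ⊆ {B,C,M,Q,X,Z}.
H↔W: latent back-door arc(s) into H.
size 0: {}; under {} H still reaches {B,C,M,Q,T,W,X,Z} ∋ W.
size 1: {B}, {C}, {M} …(+3); under {B} H still reaches {M,Q,T,W,Z} ∋ W.
size 2: {B,C}, {B,M}, {B,Q} …(+12); under {B,C} H still reaches {M,Q,T,W,Z} ∋ W.
H↔W cannot be blocked by any observed set — no back-door set.
No mediator lies on a directed H→…→W path.
Neither criterion identifies P(W|do(H)) in this graph.

P(W|do(H)): not identifiable (no BD/FD set).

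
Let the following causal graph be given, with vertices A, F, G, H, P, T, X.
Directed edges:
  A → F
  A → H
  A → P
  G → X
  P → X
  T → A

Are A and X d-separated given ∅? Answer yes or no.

Bayes-Ball from A | ∅ reaches {F,H,P,T,X}.
X ∈ reach(A|∅) ⇒ A ⊥̸ X | ∅.

No — A and X are d-connected given ∅.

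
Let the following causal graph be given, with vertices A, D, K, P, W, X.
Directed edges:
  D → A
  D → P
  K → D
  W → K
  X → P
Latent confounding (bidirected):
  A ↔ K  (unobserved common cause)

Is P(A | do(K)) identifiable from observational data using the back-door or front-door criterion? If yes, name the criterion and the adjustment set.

P(A|do(K)): frontdoor, adjust for {D}.

desc(K)\{K}={A,D,P}; candidates ⊆ {W,X}.
K↔A: latent back-door arc(s) into K.
size 0: {}; under {} K still reaches {A,W} ∋ A.
size 1: {W}, {X}; under {W} K still reaches {A} ∋ A.
size 2: {W,X}; under {W,X} K still reaches {A} ∋ A.
K↔A cannot be blocked by any observed set — no back-door set.
{D}: (i) intercepts every directed K→A path; (ii) no back-door K→{D}; (iii) {K} blocks every back-door {D}→A. Front-door holds.
P(A|do(K)) = Σ_{D} P(D|K) Σ_{K'} P(A|D,K')P(K').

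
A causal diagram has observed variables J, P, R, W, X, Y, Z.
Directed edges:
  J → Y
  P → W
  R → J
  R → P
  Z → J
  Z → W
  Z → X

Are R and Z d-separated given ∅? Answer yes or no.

Yes — R ⊥ Z | ∅.

Bayes-Ball from R | ∅ reaches {J,P,W,Y}.
Z ∉ reach(R|∅) ⇒ R ⊥ Z | ∅.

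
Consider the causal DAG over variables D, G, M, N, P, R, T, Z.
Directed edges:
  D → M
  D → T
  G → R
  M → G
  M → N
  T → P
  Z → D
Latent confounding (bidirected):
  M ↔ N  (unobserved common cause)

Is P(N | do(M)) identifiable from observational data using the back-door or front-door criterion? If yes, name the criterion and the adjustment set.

desc(M)\{M}={G,N,R}; candidates ⊆ {D,P,T,Z}.
M↔N: latent back-door arc(s) into M.
size 0: {}; under {} M still reaches {D,N,P,T,Z} ∋ N.
size 1: {D}, {P}, {T} …(+1); under {D} M still reaches {N} ∋ N.
size 2: {D,P}, {D,T}, {D,Z} …(+3); under {D,P} M still reaches {N} ∋ N.
M↔N cannot be blocked by any observed set — no back-door set.
No mediator lies on a directed M→…→N path.
Neither criterion identifies P(N|do(M)) in this graph.

P(N|do(M)): not identifiable (no BD/FD set).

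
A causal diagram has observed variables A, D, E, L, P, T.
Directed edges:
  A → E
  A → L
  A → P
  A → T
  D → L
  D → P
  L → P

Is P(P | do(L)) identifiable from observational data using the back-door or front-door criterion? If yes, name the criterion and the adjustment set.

desc(L)\{L}={P}; candidates ⊆ {A,D,E,T}.
size 0: {}; under {} L still reaches {A,D,E,P,T} ∋ P.
size 1: {A}, {D}, {E} …(+1); under {A} L still reaches {D,P} ∋ P.
{A,D}: L⊥P given {A,D} in G with L→· removed — back-door holds.
P(P|do(L)) = Σ_{A,D} P(P|L,A,D)·P(A,D).

P(P|do(L)): backdoor, adjust for {A, D}.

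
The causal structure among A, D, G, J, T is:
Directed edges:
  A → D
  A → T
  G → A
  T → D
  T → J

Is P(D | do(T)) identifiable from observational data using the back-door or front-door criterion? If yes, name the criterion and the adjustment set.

P(D|do(T)): backdoor, adjust for {A}.

desc(T)\{T}={D,J}; candidates ⊆ {A,G}.
size 0: {}; under {} T still reaches {A,D,G} ∋ D.
{A}: T⊥D given {A} in G with T→· removed — back-door holds.
P(D|do(T)) = Σ_{A} P(D|T,A)·P(A).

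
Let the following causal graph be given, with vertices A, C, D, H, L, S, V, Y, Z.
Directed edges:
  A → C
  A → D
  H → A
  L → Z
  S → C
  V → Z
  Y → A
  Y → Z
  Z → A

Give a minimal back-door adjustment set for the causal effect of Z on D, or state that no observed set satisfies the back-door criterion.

desc(Z)\{Z}={A,C,D}; candidates ⊆ {H,L,S,V,Y}.
size 0: {}; under {} Z still reaches {A,C,D,L,V,Y} ∋ D.
{Y}: Z⊥D given {Y} in G with Z→· removed — back-door holds.

Z→D: minimal back-door set {Y}.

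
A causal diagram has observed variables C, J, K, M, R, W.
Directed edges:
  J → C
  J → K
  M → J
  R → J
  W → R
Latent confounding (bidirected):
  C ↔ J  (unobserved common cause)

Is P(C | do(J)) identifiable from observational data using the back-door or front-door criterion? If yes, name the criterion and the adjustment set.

desc(J)\{J}={C,K}; candidates ⊆ {M,R,W}.
J↔C: latent back-door arc(s) into J.
size 0: {}; under {} J still reaches {C,M,R,W} ∋ C.
size 1: {M}, {R}, {W}; under {M} J still reaches {C,R,W} ∋ C.
size 2: {M,R}, {M,W}, {R,W}; under {M,R} J still reaches {C} ∋ C.
J↔C cannot be blocked by any observed set — no back-door set.
No mediator lies on a directed J→…→C path.
Neither criterion identifies P(C|do(J)) in this graph.

P(C|do(J)): not identifiable (no BD/FD set).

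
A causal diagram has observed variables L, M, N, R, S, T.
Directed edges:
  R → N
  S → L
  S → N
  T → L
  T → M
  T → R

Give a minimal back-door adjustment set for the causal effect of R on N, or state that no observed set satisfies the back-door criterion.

desc(R)\{R}={N}; candidates ⊆ {L,M,S,T}.
∅: R⊥N given ∅ in G with R→· removed — back-door holds.

R→N: minimal back-door set ∅.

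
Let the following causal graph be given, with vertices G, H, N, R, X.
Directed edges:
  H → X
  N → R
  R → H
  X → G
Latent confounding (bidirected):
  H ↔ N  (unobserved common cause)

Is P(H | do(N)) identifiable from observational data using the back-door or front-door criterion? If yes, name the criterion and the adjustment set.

P(H|do(N)): frontdoor, adjust for {R}.

desc(N)\{N}={G,H,R,X}; candidates ⊆ {—}.
N↔H: latent back-door arc(s) into N.
size 0: {}; under {} N still reaches {G,H,X} ∋ H.
N↔H cannot be blocked by any observed set — no back-door set.
{R}: (i) intercepts every directed N→H path; (ii) no back-door N→{R}; (iii) {N} blocks every back-door {R}→H. Front-door holds.
P(H|do(N)) = Σ_{R} P(R|N) Σ_{N'} P(H|R,N')P(N').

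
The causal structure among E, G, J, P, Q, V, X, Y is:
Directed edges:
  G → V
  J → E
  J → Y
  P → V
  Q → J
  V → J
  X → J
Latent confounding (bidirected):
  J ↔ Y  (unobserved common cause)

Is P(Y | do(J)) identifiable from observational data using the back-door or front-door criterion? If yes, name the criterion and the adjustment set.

P(Y|do(J)): not identifiable (no BD/FD set).

desc(J)\{J}={E,Y}; candidates ⊆ {G,P,Q,V,X}.
J↔Y: latent back-door arc(s) into J.
size 0: {}; under {} J still reaches {G,P,Q,V,X,Y} ∋ Y.
size 1: {G}, {P}, {Q} …(+2); under {G} J still reaches {P,Q,V,X,Y} ∋ Y.
size 2: {G,P}, {G,Q}, {G,V} …(+7); under {G,P} J still reaches {Q,V,X,Y} ∋ Y.
J↔Y cannot be blocked by any observed set — no back-door set.
No mediator lies on a directed J→…→Y path.
Neither criterion identifies P(Y|do(J)) in this graph.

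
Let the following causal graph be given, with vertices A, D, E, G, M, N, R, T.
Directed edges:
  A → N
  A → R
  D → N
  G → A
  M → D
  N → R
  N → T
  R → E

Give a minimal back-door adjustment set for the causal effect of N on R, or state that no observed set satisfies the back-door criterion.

desc(N)\{N}={E,R,T}; candidates ⊆ {A,D,G,M}.
size 0: {}; under {} N still reaches {A,D,E,G,M,R} ∋ R.
{A}: N⊥R given {A} in G with N→· removed — back-door holds.

N→R: minimal back-door set {A}.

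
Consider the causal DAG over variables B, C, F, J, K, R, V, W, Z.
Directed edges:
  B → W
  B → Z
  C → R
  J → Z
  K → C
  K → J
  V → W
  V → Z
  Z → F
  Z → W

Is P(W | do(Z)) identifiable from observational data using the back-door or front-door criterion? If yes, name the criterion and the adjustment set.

desc(Z)\{Z}={F,W}; candidates ⊆ {B,C,J,K,R,V}.
size 0: {}; under {} Z still reaches {B,C,J,K,R,V,W} ∋ W.
size 1: {B}, {C}, {J} …(+3); under {B} Z still reaches {C,J,K,R,V,W} ∋ W.
{B,V}: Z⊥W given {B,V} in G with Z→· removed — back-door holds.
P(W|do(Z)) = Σ_{B,V} P(W|Z,B,V)·P(B,V).

P(W|do(Z)): backdoor, adjust for {B, V}.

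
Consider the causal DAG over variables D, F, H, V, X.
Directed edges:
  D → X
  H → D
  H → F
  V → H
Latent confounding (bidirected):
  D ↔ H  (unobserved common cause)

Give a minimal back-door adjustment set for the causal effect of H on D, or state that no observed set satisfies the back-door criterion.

H→D: no observed back-door set.

desc(H)\{H}={D,F,X}; candidates ⊆ {V}.
H↔D: latent back-door arc(s) into H.
size 0: {}; under {} H still reaches {D,V,X} ∋ D.
size 1: {V}; under {V} H still reaches {D,X} ∋ D.
H↔D cannot be blocked by any observed set — no back-door set.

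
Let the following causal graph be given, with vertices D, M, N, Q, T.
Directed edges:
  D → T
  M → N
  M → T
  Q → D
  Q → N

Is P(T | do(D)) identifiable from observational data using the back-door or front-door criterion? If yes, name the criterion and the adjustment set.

desc(D)\{D}={T}; candidates ⊆ {M,N,Q}.
∅: D⊥T given ∅ in G with D→· removed — back-door holds.
P(T|do(D)) = P(T|D) — no adjustment needed.

P(T|do(D)): backdoor, adjust for ∅.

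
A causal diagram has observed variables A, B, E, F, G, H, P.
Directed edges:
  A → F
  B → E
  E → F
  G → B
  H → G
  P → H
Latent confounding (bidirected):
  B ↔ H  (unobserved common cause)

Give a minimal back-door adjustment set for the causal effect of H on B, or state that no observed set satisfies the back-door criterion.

H→B: no observed back-door set.

desc(H)\{H}={B,E,F,G}; candidates ⊆ {A,P}.
H↔B: latent back-door arc(s) into H.
size 0: {}; under {} H still reaches {B,E,F,P} ∋ B.
size 1: {A}, {P}; under {A} H still reaches {B,E,F,P} ∋ B.
size 2: {A,P}; under {A,P} H still reaches {B,E,F} ∋ B.
H↔B cannot be blocked by any observed set — no back-door set.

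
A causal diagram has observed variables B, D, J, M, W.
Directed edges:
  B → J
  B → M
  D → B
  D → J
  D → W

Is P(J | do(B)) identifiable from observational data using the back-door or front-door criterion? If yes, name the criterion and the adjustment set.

P(J|do(B)): backdoor, adjust for {D}.

desc(B)\{B}={J,M}; candidates ⊆ {D,W}.
size 0: {}; under {} B still reaches {D,J,W} ∋ J.
{D}: B⊥J given {D} in G with B→· removed — back-door holds.
P(J|do(B)) = Σ_{D} P(J|B,D)·P(D).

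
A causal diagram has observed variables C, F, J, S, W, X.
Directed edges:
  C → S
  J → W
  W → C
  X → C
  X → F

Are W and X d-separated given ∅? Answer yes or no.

Bayes-Ball from W | ∅ reaches {C,J,S}.
X ∉ reach(W|∅) ⇒ W ⊥ X | ∅.

Yes — W ⊥ X | ∅.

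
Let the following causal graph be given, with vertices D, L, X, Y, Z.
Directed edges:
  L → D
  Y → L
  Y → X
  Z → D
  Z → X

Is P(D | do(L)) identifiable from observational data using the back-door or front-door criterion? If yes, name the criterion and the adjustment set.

desc(L)\{L}={D}; candidates ⊆ {X,Y,Z}.
∅: L⊥D given ∅ in G with L→· removed — back-door holds.
P(D|do(L)) = P(D|L) — no adjustment needed.

P(D|do(L)): backdoor, adjust for ∅.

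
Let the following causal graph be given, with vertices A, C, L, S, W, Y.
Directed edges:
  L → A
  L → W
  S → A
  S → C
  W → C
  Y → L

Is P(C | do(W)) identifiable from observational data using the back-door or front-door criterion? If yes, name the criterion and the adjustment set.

desc(W)\{W}={C}; candidates ⊆ {A,L,S,Y}.
∅: W⊥C given ∅ in G with W→· removed — back-door holds.
P(C|do(W)) = P(C|W) — no adjustment needed.

P(C|do(W)): backdoor, adjust for ∅.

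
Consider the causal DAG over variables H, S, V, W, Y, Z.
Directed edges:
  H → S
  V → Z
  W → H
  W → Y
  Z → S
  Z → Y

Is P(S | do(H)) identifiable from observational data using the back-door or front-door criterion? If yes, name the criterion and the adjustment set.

P(S|do(H)): backdoor, adjust for ∅.

desc(H)\{H}={S}; candidates ⊆ {V,W,Y,Z}.
∅: H⊥S given ∅ in G with H→· removed — back-door holds.
P(S|do(H)) = P(S|H) — no adjustment needed.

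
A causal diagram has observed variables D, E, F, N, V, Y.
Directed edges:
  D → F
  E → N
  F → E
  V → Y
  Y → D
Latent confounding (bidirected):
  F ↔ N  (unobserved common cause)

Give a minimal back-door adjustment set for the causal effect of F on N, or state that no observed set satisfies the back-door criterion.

F→N: no observed back-door set.

desc(F)\{F}={E,N}; candidates ⊆ {D,V,Y}.
F↔N: latent back-door arc(s) into F.
size 0: {}; under {} F still reaches {D,N,V,Y} ∋ N.
size 1: {D}, {V}, {Y}; under {D} F still reaches {N} ∋ N.
size 2: {D,V}, {D,Y}, {V,Y}; under {D,V} F still reaches {N} ∋ N.
F↔N cannot be blocked by any observed set — no back-door set.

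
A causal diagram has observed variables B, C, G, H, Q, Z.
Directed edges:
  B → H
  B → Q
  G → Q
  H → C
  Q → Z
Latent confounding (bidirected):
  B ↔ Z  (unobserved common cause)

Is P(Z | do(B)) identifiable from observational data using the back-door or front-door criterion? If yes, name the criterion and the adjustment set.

desc(B)\{B}={C,H,Q,Z}; candidates ⊆ {G}.
B↔Z: latent back-door arc(s) into B.
size 0: {}; under {} B still reaches {Z} ∋ Z.
size 1: {G}; under {G} B still reaches {Z} ∋ Z.
B↔Z cannot be blocked by any observed set — no back-door set.
{Q}: (i) intercepts every directed B→Z path; (ii) no back-door B→{Q}; (iii) {B} blocks every back-door {Q}→Z. Front-door holds.
P(Z|do(B)) = Σ_{Q} P(Q|B) Σ_{B'} P(Z|Q,B')P(B').

P(Z|do(B)): frontdoor, adjust for {Q}.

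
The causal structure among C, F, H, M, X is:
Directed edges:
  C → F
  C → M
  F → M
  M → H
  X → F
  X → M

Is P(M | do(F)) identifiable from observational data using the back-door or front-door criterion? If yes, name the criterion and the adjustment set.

P(M|do(F)): backdoor, adjust for {C, X}.

desc(F)\{F}={H,M}; candidates ⊆ {C,X}.
size 0: {}; under {} F still reaches {C,H,M,X} ∋ M.
size 1: {C}, {X}; under {C} F still reaches {H,M,X} ∋ M.
{C,X}: F⊥M given {C,X} in G with F→· removed — back-door holds.
P(M|do(F)) = Σ_{C,X} P(M|F,C,X)·P(C,X).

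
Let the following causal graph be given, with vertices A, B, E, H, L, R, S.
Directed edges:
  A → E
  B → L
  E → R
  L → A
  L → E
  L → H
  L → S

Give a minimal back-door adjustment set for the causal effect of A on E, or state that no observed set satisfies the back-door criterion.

desc(A)\{A}={E,R}; candidates ⊆ {B,H,L,S}.
size 0: {}; under {} A still reaches {B,E,H,L,R,S} ∋ E.
{L}: A⊥E given {L} in G with A→· removed — back-door holds.

A→E: minimal back-door set {L}.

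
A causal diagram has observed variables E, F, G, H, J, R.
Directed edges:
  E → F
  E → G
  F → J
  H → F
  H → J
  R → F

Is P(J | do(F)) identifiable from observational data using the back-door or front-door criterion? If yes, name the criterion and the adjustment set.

P(J|do(F)): backdoor, adjust for {H}.

desc(F)\{F}={J}; candidates ⊆ {E,G,H,R}.
size 0: {}; under {} F still reaches {E,G,H,J,R} ∋ J.
{H}: F⊥J given {H} in G with F→· removed — back-door holds.
P(J|do(F)) = Σ_{H} P(J|F,H)·P(H).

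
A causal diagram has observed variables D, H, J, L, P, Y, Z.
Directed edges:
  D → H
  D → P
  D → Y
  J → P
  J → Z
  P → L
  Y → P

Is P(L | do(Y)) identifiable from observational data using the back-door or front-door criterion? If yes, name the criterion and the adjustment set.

desc(Y)\{Y}={L,P}; candidates ⊆ {D,H,J,Z}.
size 0: {}; under {} Y still reaches {D,H,L,P} ∋ L.
{D}: Y⊥L given {D} in G with Y→· removed — back-door holds.
P(L|do(Y)) = Σ_{D} P(L|Y,D)·P(D).

P(L|do(Y)): backdoor, adjust for {D}.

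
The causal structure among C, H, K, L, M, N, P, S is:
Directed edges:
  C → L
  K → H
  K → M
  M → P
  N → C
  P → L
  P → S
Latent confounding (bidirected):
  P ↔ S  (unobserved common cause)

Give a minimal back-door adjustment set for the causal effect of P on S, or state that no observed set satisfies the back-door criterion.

desc(P)\{P}={L,S}; candidates ⊆ {C,H,K,M,N}.
P↔S: latent back-door arc(s) into P.
size 0: {}; under {} P still reaches {H,K,M,S} ∋ S.
size 1: {C}, {H}, {K} …(+2); under {C} P still reaches {H,K,M,S} ∋ S.
size 2: {C,H}, {C,K}, {C,M} …(+7); under {C,H} P still reaches {K,M,S} ∋ S.
P↔S cannot be blocked by any observed set — no back-door set.

P→S: no observed back-door set.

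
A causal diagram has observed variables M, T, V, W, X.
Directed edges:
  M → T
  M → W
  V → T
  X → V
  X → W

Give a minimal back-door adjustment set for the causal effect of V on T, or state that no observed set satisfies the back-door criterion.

V→T: minimal back-door set ∅.

desc(V)\{V}={T}; candidates ⊆ {M,W,X}.
∅: V⊥T given ∅ in G with V→· removed — back-door holds.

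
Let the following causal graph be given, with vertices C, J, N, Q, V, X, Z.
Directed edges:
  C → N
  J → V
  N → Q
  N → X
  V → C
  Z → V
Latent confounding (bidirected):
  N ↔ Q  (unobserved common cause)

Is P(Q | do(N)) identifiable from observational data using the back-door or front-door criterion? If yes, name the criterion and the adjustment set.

desc(N)\{N}={Q,X}; candidates ⊆ {C,J,V,Z}.
N↔Q: latent back-door arc(s) into N.
size 0: {}; under {} N still reaches {C,J,Q,V,Z} ∋ Q.
size 1: {C}, {J}, {V} …(+1); under {C} N still reaches {Q} ∋ Q.
size 2: {C,J}, {C,V}, {C,Z} …(+3); under {C,J} N still reaches {Q} ∋ Q.
N↔Q cannot be blocked by any observed set — no back-door set.
No mediator lies on a directed N→…→Q path.
Neither criterion identifies P(Q|do(N)) in this graph.

P(Q|do(N)): not identifiable (no BD/FD set).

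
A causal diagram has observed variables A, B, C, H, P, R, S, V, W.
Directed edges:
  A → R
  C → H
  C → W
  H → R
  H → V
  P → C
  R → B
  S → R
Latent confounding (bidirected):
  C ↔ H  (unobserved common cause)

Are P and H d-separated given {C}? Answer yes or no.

No — P and H are d-connected given {C}.

Bayes-Ball from P | {C} reaches {B,H,R,V}.
H ∈ reach(P|{C}) ⇒ P ⊥̸ H | {C}.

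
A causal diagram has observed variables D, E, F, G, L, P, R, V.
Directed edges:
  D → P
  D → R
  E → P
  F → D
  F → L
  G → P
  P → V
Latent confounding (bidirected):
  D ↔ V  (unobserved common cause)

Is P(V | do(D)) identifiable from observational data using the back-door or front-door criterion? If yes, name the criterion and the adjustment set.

P(V|do(D)): frontdoor, adjust for {P}.

desc(D)\{D}={P,R,V}; candidates ⊆ {E,F,G,L}.
D↔V: latent back-door arc(s) into D.
size 0: {}; under {} D still reaches {F,L,V} ∋ V.
size 1: {E}, {F}, {G} …(+1); under {E} D still reaches {F,L,V} ∋ V.
size 2: {E,F}, {E,G}, {E,L} …(+3); under {E,F} D still reaches {V} ∋ V.
D↔V cannot be blocked by any observed set — no back-door set.
{P}: (i) intercepts every directed D→V path; (ii) no back-door D→{P}; (iii) {D} blocks every back-door {P}→V. Front-door holds.
P(V|do(D)) = Σ_{P} P(P|D) Σ_{D'} P(V|P,D')P(D').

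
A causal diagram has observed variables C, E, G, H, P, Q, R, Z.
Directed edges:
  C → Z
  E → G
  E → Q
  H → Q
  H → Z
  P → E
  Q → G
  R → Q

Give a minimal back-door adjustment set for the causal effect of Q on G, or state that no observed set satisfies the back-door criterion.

desc(Q)\{Q}={G}; candidates ⊆ {C,E,H,P,R,Z}.
size 0: {}; under {} Q still reaches {E,G,H,P,R,Z} ∋ G.
{E}: Q⊥G given {E} in G with Q→· removed — back-door holds.

Q→G: minimal back-door set {E}.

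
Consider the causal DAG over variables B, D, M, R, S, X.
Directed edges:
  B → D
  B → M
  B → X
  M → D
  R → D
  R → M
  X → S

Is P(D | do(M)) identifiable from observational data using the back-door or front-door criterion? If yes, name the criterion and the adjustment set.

P(D|do(M)): backdoor, adjust for {B, R}.

desc(M)\{M}={D}; candidates ⊆ {B,R,S,X}.
size 0: {}; under {} M still reaches {B,D,R,S,X} ∋ D.
size 1: {B}, {R}, {S} …(+1); under {B} M still reaches {D,R} ∋ D.
{B,R}: M⊥D given {B,R} in G with M→· removed — back-door holds.
P(D|do(M)) = Σ_{B,R} P(D|M,B,R)·P(B,R).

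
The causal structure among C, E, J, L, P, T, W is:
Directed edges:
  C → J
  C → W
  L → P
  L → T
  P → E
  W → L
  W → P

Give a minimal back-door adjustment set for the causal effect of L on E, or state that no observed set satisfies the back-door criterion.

desc(L)\{L}={E,P,T}; candidates ⊆ {C,J,W}.
size 0: {}; under {} L still reaches {C,E,J,P,W} ∋ E.
{W}: L⊥E given {W} in G with L→· removed — back-door holds.

L→E: minimal back-door set {W}.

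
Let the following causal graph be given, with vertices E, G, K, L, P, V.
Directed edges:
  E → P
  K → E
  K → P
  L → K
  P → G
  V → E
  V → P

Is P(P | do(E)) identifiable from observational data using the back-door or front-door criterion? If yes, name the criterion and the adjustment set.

P(P|do(E)): backdoor, adjust for {K, V}.

desc(E)\{E}={G,P}; candidates ⊆ {K,L,V}.
size 0: {}; under {} E still reaches {G,K,L,P,V} ∋ P.
size 1: {K}, {L}, {V}; under {K} E still reaches {G,P,V} ∋ P.
{K,V}: E⊥P given {K,V} in G with E→· removed — back-door holds.
P(P|do(E)) = Σ_{K,V} P(P|E,K,V)·P(K,V).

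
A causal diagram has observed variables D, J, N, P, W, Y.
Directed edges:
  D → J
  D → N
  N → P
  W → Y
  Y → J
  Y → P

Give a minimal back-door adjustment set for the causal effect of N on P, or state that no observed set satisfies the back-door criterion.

desc(N)\{N}={P}; candidates ⊆ {D,J,W,Y}.
∅: N⊥P given ∅ in G with N→· removed — back-door holds.

N→P: minimal back-door set ∅.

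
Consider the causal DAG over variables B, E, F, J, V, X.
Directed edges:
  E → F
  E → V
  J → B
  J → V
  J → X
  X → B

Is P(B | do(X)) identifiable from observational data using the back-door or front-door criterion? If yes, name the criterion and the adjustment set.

P(B|do(X)): backdoor, adjust for {J}.

desc(X)\{X}={B}; candidates ⊆ {E,F,J,V}.
size 0: {}; under {} X still reaches {B,J,V} ∋ B.
{J}: X⊥B given {J} in G with X→· removed — back-door holds.
P(B|do(X)) = Σ_{J} P(B|X,J)·P(J).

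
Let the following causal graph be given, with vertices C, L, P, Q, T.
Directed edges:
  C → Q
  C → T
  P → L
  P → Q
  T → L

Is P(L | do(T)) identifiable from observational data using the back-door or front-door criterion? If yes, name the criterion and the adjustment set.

P(L|do(T)): backdoor, adjust for ∅.

desc(T)\{T}={L}; candidates ⊆ {C,P,Q}.
∅: T⊥L given ∅ in G with T→· removed — back-door holds.
P(L|do(T)) = P(L|T) — no adjustment needed.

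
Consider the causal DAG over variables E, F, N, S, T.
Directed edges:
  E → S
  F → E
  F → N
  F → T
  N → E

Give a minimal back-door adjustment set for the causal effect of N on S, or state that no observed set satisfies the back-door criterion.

N→S: minimal back-door set {F}.

desc(N)\{N}={E,S}; candidates ⊆ {F,T}.
size 0: {}; under {} N still reaches {E,F,S,T} ∋ S.
{F}: N⊥S given {F} in G with N→· removed — back-door holds.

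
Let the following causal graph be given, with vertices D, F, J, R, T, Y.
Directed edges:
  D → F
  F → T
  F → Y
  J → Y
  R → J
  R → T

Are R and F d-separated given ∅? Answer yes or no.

Yes — R ⊥ F | ∅.

Bayes-Ball from R | ∅ reaches {J,T,Y}.
F ∉ reach(R|∅) ⇒ R ⊥ F | ∅.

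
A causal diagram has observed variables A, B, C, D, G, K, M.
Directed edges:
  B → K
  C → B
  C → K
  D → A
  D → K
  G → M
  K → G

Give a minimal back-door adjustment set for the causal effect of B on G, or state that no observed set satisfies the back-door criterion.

desc(B)\{B}={G,K,M}; candidates ⊆ {A,C,D}.
size 0: {}; under {} B still reaches {C,G,K,M} ∋ G.
{C}: B⊥G given {C} in G with B→· removed — back-door holds.

B→G: minimal back-door set {C}.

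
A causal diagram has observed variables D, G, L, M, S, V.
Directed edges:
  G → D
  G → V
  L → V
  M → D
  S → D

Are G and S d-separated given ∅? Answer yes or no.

Yes — G ⊥ S | ∅.

Bayes-Ball from G | ∅ reaches {D,V}.
S ∉ reach(G|∅) ⇒ G ⊥ S | ∅.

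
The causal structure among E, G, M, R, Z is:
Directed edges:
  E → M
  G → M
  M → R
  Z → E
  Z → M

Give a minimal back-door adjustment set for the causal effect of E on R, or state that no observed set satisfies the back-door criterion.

E→R: minimal back-door set {Z}.

desc(E)\{E}={M,R}; candidates ⊆ {G,Z}.
size 0: {}; under {} E still reaches {M,R,Z} ∋ R.
{Z}: E⊥R given {Z} in G with E→· removed — back-door holds.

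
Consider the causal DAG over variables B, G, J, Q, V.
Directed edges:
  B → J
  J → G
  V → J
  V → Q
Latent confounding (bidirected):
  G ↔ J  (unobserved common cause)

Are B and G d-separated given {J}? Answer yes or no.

Bayes-Ball from B | {J} reaches {G,Q,V}.
G ∈ reach(B|{J}) ⇒ B ⊥̸ G | {J}.

No — B and G are d-connected given {J}.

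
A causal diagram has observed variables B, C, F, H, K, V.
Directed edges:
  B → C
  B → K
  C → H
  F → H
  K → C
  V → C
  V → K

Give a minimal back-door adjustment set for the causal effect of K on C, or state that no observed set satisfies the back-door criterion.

desc(K)\{K}={C,H}; candidates ⊆ {B,F,V}.
size 0: {}; under {} K still reaches {B,C,H,V} ∋ C.
size 1: {B}, {F}, {V}; under {B} K still reaches {C,H,V} ∋ C.
{B,V}: K⊥C given {B,V} in G with K→· removed — back-door holds.

K→C: minimal back-door set {B, V}.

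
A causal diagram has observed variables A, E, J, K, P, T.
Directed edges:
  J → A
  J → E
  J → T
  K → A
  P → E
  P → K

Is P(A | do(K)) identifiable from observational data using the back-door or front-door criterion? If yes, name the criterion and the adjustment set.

P(A|do(K)): backdoor, adjust for ∅.

desc(K)\{K}={A}; candidates ⊆ {E,J,P,T}.
∅: K⊥A given ∅ in G with K→· removed — back-door holds.
P(A|do(K)) = P(A|K) — no adjustment needed.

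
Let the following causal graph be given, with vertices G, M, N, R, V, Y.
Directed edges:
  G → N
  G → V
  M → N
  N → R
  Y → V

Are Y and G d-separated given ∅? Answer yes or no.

Bayes-Ball from Y | ∅ reaches {V}.
G ∉ reach(Y|∅) ⇒ Y ⊥ G | ∅.

Yes — Y ⊥ G | ∅.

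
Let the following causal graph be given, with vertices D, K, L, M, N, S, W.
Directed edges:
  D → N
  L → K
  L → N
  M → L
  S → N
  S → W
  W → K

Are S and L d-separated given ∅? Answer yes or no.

Yes — S ⊥ L | ∅.

Bayes-Ball from S | ∅ reaches {K,N,W}.
L ∉ reach(S|∅) ⇒ S ⊥ L | ∅.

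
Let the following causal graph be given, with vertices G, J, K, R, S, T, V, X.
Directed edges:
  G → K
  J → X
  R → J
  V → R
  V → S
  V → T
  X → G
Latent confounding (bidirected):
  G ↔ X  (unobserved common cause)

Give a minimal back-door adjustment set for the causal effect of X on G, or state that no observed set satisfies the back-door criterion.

desc(X)\{X}={G,K}; candidates ⊆ {J,R,S,T,V}.
X↔G: latent back-door arc(s) into X.
size 0: {}; under {} X still reaches {G,J,K,R,S,T,V} ∋ G.
size 1: {J}, {R}, {S} …(+2); under {J} X still reaches {G,K} ∋ G.
size 2: {J,R}, {J,S}, {J,T} …(+7); under {J,R} X still reaches {G,K} ∋ G.
X↔G cannot be blocked by any observed set — no back-door set.

X→G: no observed back-door set.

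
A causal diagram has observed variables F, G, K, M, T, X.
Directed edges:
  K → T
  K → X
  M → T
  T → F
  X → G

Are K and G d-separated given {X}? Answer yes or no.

Yes — K ⊥ G | {X}.

Bayes-Ball from K | {X} reaches {F,T}.
G ∉ reach(K|{X}) ⇒ K ⊥ G | {X}.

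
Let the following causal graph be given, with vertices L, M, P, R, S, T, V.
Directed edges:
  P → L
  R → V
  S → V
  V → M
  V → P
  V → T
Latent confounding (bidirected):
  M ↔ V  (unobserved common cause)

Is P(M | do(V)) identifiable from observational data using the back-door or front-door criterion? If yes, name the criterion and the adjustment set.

P(M|do(V)): not identifiable (no BD/FD set).

desc(V)\{V}={L,M,P,T}; candidates ⊆ {R,S}.
V↔M: latent back-door arc(s) into V.
size 0: {}; under {} V still reaches {M,R,S} ∋ M.
size 1: {R}, {S}; under {R} V still reaches {M,S} ∋ M.
size 2: {R,S}; under {R,S} V still reaches {M} ∋ M.
V↔M cannot be blocked by any observed set — no back-door set.
No mediator lies on a directed V→…→M path.
Neither criterion identifies P(M|do(V)) in this graph.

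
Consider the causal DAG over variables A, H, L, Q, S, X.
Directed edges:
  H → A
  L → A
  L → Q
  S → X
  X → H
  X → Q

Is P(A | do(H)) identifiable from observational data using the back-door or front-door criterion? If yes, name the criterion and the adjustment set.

desc(H)\{H}={A}; candidates ⊆ {L,Q,S,X}.
∅: H⊥A given ∅ in G with H→· removed — back-door holds.
P(A|do(H)) = P(A|H) — no adjustment needed.

P(A|do(H)): backdoor, adjust for ∅.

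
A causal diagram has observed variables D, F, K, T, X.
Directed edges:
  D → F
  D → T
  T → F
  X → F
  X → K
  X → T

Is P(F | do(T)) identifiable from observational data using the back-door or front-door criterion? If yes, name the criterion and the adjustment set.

desc(T)\{T}={F}; candidates ⊆ {D,K,X}.
size 0: {}; under {} T still reaches {D,F,K,X} ∋ F.
size 1: {D}, {K}, {X}; under {D} T still reaches {F,K,X} ∋ F.
{D,X}: T⊥F given {D,X} in G with T→· removed — back-door holds.
P(F|do(T)) = Σ_{D,X} P(F|T,D,X)·P(D,X).

P(F|do(T)): backdoor, adjust for {D, X}.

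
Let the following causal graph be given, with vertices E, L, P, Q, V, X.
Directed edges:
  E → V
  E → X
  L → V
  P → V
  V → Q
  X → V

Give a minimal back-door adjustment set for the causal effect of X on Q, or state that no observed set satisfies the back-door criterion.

X→Q: minimal back-door set {E}.

desc(X)\{X}={Q,V}; candidates ⊆ {E,L,P}.
size 0: {}; under {} X still reaches {E,Q,V} ∋ Q.
{E}: X⊥Q given {E} in G with X→· removed — back-door holds.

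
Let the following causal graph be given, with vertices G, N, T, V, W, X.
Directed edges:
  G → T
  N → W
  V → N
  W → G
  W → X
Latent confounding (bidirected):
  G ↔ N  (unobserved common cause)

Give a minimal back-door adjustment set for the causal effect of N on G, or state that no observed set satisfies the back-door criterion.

desc(N)\{N}={G,T,W,X}; candidates ⊆ {V}.
N↔G: latent back-door arc(s) into N.
size 0: {}; under {} N still reaches {G,T,V} ∋ G.
size 1: {V}; under {V} N still reaches {G,T} ∋ G.
N↔G cannot be blocked by any observed set — no back-door set.

N→G: no observed back-door set.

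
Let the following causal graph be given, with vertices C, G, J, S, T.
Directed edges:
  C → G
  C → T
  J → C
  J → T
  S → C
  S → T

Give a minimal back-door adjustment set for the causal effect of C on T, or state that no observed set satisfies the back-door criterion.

C→T: minimal back-door set {J, S}.

desc(C)\{C}={G,T}; candidates ⊆ {J,S}.
size 0: {}; under {} C still reaches {J,S,T} ∋ T.
size 1: {J}, {S}; under {J} C still reaches {S,T} ∋ T.
{J,S}: C⊥T given {J,S} in G with C→· removed — back-door holds.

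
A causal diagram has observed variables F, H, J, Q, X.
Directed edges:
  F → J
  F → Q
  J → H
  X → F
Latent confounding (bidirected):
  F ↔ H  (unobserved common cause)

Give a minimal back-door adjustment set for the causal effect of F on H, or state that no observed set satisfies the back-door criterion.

desc(F)\{F}={H,J,Q}; candidates ⊆ {X}.
F↔H: latent back-door arc(s) into F.
size 0: {}; under {} F still reaches {H,X} ∋ H.
size 1: {X}; under {X} F still reaches {H} ∋ H.
F↔H cannot be blocked by any observed set — no back-door set.

F→H: no observed back-door set.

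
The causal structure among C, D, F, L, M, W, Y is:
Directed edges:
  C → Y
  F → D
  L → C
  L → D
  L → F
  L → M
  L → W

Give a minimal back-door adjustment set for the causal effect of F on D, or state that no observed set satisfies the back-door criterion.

F→D: minimal back-door set {L}.

desc(F)\{F}={D}; candidates ⊆ {C,L,M,W,Y}.
size 0: {}; under {} F still reaches {C,D,L,M,W,Y} ∋ D.
{L}: F⊥D given {L} in G with F→· removed — back-door holds.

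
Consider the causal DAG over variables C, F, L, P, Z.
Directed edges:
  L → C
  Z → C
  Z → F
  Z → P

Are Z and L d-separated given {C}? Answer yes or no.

No — Z and L are d-connected given {C}.

Bayes-Ball from Z | {C} reaches {F,L,P}.
L ∈ reach(Z|{C}) ⇒ Z ⊥̸ L | {C}.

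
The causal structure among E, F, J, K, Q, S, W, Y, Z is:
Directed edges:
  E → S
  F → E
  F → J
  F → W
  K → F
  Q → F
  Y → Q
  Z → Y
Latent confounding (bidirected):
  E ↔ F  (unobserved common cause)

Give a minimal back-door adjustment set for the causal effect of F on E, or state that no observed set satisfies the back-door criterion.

desc(F)\{F}={E,J,S,W}; candidates ⊆ {K,Q,Y,Z}.
F↔E: latent back-door arc(s) into F.
size 0: {}; under {} F still reaches {E,K,Q,S,Y,Z} ∋ E.
size 1: {K}, {Q}, {Y} …(+1); under {K} F still reaches {E,Q,S,Y,Z} ∋ E.
size 2: {K,Q}, {K,Y}, {K,Z} …(+3); under {K,Q} F still reaches {E,S} ∋ E.
F↔E cannot be blocked by any observed set — no back-door set.

F→E: no observed back-door set.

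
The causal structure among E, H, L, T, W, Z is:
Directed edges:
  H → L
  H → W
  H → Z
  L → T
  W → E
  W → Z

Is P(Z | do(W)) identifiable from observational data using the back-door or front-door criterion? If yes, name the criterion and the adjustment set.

P(Z|do(W)): backdoor, adjust for {H}.

desc(W)\{W}={E,Z}; candidates ⊆ {H,L,T}.
size 0: {}; under {} W still reaches {H,L,T,Z} ∋ Z.
{H}: W⊥Z given {H} in G with W→· removed — back-door holds.
P(Z|do(W)) = Σ_{H} P(Z|W,H)·P(H).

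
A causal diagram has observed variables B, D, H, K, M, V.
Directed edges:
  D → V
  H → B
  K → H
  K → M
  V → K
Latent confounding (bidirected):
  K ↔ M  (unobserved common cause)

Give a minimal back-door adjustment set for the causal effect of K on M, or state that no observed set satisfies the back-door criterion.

K→M: no observed back-door set.

desc(K)\{K}={B,H,M}; candidates ⊆ {D,V}.
K↔M: latent back-door arc(s) into K.
size 0: {}; under {} K still reaches {D,M,V} ∋ M.
size 1: {D}, {V}; under {D} K still reaches {M,V} ∋ M.
size 2: {D,V}; under {D,V} K still reaches {M} ∋ M.
K↔M cannot be blocked by any observed set — no back-door set.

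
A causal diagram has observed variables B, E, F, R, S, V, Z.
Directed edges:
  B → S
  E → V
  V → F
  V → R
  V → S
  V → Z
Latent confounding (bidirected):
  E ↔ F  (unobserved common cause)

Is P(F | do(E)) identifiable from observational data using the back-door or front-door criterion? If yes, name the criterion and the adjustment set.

desc(E)\{E}={F,R,S,V,Z}; candidates ⊆ {B}.
E↔F: latent back-door arc(s) into E.
size 0: {}; under {} E still reaches {F} ∋ F.
size 1: {B}; under {B} E still reaches {F} ∋ F.
E↔F cannot be blocked by any observed set — no back-door set.
{V}: (i) intercepts every directed E→F path; (ii) no back-door E→{V}; (iii) {E} blocks every back-door {V}→F. Front-door holds.
P(F|do(E)) = Σ_{V} P(V|E) Σ_{E'} P(F|V,E')P(E').

P(F|do(E)): frontdoor, adjust for {V}.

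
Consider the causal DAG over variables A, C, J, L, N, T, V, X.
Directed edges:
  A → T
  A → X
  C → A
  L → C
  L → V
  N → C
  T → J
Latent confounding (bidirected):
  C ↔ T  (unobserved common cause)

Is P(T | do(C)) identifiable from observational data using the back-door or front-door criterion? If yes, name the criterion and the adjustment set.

P(T|do(C)): frontdoor, adjust for {A}.

desc(C)\{C}={A,J,T,X}; candidates ⊆ {L,N,V}.
C↔T: latent back-door arc(s) into C.
size 0: {}; under {} C still reaches {J,L,N,T,V} ∋ T.
size 1: {L}, {N}, {V}; under {L} C still reaches {J,N,T} ∋ T.
size 2: {L,N}, {L,V}, {N,V}; under {L,N} C still reaches {J,T} ∋ T.
C↔T cannot be blocked by any observed set — no back-door set.
{A}: (i) intercepts every directed C→T path; (ii) no back-door C→{A}; (iii) {C} blocks every back-door {A}→T. Front-door holds.
P(T|do(C)) = Σ_{A} P(A|C) Σ_{C'} P(T|A,C')P(C').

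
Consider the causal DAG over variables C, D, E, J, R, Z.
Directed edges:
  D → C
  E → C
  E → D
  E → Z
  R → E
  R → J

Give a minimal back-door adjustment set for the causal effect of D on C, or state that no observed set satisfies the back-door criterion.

D→C: minimal back-door set {E}.

desc(D)\{D}={C}; candidates ⊆ {E,J,R,Z}.
size 0: {}; under {} D still reaches {C,E,J,R,Z} ∋ C.
{E}: D⊥C given {E} in G with D→· removed — back-door holds.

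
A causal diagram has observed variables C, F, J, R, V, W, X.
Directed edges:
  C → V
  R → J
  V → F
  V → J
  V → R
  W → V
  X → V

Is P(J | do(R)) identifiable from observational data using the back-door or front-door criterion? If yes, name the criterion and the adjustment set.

desc(R)\{R}={J}; candidates ⊆ {C,F,V,W,X}.
size 0: {}; under {} R still reaches {C,F,J,V,W,X} ∋ J.
{V}: R⊥J given {V} in G with R→· removed — back-door holds.
P(J|do(R)) = Σ_{V} P(J|R,V)·P(V).

P(J|do(R)): backdoor, adjust for {V}.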